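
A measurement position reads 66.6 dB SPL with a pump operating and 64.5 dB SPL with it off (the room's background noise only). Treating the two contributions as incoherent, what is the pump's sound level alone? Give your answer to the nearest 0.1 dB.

Remove the background by subtracting linear intensities:
L_src = 10·log₁₀(10^(66.6/10) − 10^(64.5/10)) = 10·log₁₀(1752000) = 62.4 dB SPL.

62.4 dB SPL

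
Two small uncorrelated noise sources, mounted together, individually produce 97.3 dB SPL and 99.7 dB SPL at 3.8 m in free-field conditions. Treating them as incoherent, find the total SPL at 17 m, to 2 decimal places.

88.66 dB SPL

Combined at 3.8 m: 10·log₁₀(10^(97.3/10)+10^(99.7/10)) = 101.674 dB SPL.
Then apply −20·log₁₀(17/3.8) = -13.013 dB → 88.66 dB SPL.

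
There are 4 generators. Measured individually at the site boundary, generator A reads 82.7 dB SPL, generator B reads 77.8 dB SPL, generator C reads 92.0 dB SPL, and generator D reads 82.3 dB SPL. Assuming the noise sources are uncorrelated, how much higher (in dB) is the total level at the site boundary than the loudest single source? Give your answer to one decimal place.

Uncorrelated sources add in intensity (power), not in dB.
L_total = 10·log₁₀(10^(82.7/10) + 10^(77.8/10) + 10^(92.0/10) + 10^(82.3/10)) = 93.01 dB SPL.
Excess over the loudest (92.0 dB): 93.01 − 92.0 = 1.0 dB.

1.0 dB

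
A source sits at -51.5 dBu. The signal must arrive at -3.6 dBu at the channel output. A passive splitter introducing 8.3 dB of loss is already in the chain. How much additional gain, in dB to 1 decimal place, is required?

The required make-up gain is the shortfall in the dB sum.
G = -3.6 − (-51.5) + 8.3 = 56.2 dB.

56.2 dB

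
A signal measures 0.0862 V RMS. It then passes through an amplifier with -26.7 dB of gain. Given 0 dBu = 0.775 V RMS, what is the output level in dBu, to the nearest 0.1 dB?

Input level: 20·log₁₀(0.0862/0.775) = -19.08 dBu.
Output: -19.08 − 26.7 = -45.8 dBu.

-45.8 dBu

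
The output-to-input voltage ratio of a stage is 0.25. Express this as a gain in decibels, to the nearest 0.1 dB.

-12.0 dB

For a voltage ratio, dB = 20·log₁₀(V₂/V₁).
20·log₁₀(0.25) = -12.0 dB.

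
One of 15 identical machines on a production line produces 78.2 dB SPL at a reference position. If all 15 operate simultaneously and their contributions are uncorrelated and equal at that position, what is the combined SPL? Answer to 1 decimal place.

15 equal incoherent sources raise the level by 10·log₁₀(15) = 11.76 dB.
L_total = 78.2 + 11.76 = 90.0 dB SPL.

90.0 dB SPL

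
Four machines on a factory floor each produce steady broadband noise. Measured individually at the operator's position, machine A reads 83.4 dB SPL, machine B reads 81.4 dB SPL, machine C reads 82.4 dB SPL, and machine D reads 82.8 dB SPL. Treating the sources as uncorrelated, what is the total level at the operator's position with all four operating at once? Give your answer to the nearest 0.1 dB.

88.6 dB SPL

Add the sources as powers (linear), then convert back to dB:
L_total = 10·log₁₀(10^(83.4/10) + 10^(81.4/10) + 10^(82.4/10) + 10^(82.8/10)) = 10·log₁₀(721100000) = 88.6 dB SPL.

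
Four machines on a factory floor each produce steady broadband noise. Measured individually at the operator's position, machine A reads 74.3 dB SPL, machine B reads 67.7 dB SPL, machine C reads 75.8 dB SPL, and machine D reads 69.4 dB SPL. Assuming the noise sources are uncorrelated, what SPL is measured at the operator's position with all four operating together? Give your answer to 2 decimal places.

Uncorrelated sources add in intensity (power), not in dB.
L_total = 10·log₁₀(10^(74.3/10) + 10^(67.7/10) + 10^(75.8/10) + 10^(69.4/10)) = 10·log₁₀(79530000) = 79.01 dB SPL.

79.01 dB SPL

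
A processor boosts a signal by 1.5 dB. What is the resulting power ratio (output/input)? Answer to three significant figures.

1.41

Power ratio = 10^(dB/10).
10^(1.5/10) = 10^(0.1500) = 1.41.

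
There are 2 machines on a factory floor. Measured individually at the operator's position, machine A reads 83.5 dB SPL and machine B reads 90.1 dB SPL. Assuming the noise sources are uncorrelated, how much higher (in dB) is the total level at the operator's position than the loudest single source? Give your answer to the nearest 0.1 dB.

Uncorrelated sources add in intensity (power), not in dB.
L_total = 10·log₁₀(10^(83.5/10) + 10^(90.1/10)) = 90.96 dB SPL.
Excess over the loudest (90.1 dB): 90.96 − 90.1 = 0.9 dB.

0.9 dB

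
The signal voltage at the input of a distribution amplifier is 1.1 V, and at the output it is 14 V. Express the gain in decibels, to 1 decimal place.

22.1 dB

Voltage ratio → dB uses the 20·log₁₀ form:
20·log₁₀(14/1.1) = 20·log₁₀(12.73) = 22.1 dB.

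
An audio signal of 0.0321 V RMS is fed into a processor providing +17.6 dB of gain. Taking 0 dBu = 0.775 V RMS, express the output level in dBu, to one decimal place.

-10.1 dBu

Input level: 20·log₁₀(0.0321/0.775) = -27.66 dBu.
Output: -27.66 + 17.6 = -10.1 dBu.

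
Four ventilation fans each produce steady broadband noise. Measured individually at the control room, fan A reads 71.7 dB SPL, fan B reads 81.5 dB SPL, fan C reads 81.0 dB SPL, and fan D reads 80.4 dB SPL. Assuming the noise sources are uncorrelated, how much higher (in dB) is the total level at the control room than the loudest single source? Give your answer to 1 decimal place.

4.4 dB

Uncorrelated sources add in intensity (power), not in dB.
L_total = 10·log₁₀(10^(71.7/10) + 10^(81.5/10) + 10^(81.0/10) + 10^(80.4/10)) = 85.93 dB SPL.
Excess over the loudest (81.5 dB): 85.93 − 81.5 = 4.4 dB.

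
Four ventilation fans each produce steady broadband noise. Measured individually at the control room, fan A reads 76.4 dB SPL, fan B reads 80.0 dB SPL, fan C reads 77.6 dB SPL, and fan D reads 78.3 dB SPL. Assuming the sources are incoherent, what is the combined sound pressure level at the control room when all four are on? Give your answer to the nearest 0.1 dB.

Add the sources as powers (linear), then convert back to dB:
L_total = 10·log₁₀(10^(76.4/10) + 10^(80.0/10) + 10^(77.6/10) + 10^(78.3/10)) = 10·log₁₀(268800000) = 84.3 dB SPL.

84.3 dB SPL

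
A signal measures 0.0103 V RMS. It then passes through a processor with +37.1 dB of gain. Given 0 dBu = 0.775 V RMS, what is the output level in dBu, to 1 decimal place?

-0.4 dBu

Input level: 20·log₁₀(0.0103/0.775) = -37.53 dBu.
Output: -37.53 + 37.1 = -0.4 dBu.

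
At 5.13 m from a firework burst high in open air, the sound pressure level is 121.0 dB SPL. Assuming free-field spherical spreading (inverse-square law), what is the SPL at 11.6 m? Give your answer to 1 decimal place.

For a point source in a free field, ΔL = −20·log₁₀(d₂/d₁).
ΔL = −20·log₁₀(11.6/5.13) = -7.09 dB, so L₂ = 121.0 + (-7.09) = 113.9 dB SPL.

113.9 dB SPL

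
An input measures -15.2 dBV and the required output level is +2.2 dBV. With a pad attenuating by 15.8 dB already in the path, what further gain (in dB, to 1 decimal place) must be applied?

33.2 dB

The required make-up gain is the shortfall in the dB sum.
G = +2.2 − (-15.2) + 15.8 = 33.2 dB.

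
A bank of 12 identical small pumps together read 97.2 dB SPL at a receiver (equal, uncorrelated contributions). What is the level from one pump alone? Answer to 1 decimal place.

12 equal incoherent sources add 10·log₁₀(12) = 10.79 dB over one source.
L_one = 97.2 − 10.79 = 86.4 dB SPL.

86.4 dB SPL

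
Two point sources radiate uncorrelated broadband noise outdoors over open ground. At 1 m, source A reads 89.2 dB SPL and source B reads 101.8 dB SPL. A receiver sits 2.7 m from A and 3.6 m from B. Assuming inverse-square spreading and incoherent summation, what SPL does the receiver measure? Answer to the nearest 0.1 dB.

At the listener: L_A = 89.2 − 20·log₁₀(2.7) = 80.57 dB; L_B = 101.8 − 20·log₁₀(3.6) = 90.67 dB.
Combined: 10·log₁₀(10^(80.57/10)+10^(90.67/10)) = 91.1 dB SPL.

91.1 dB SPL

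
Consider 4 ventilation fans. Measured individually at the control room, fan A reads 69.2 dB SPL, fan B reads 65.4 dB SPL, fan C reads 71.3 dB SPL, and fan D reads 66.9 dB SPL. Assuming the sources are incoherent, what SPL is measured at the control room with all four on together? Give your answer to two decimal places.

74.80 dB SPL

Incoherent sources sum as intensities:
L_total = 10·log₁₀(10^(69.2/10) + 10^(65.4/10) + 10^(71.3/10) + 10^(66.9/10)) = 10·log₁₀(30170000) = 74.80 dB SPL.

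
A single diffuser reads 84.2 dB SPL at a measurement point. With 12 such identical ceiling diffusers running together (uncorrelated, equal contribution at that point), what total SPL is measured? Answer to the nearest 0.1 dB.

95.0 dB SPL

12 equal incoherent sources raise the level by 10·log₁₀(12) = 10.79 dB.
L_total = 84.2 + 10.79 = 95.0 dB SPL.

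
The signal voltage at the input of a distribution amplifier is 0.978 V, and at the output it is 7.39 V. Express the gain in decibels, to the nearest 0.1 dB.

Voltage ratio → dB uses the 20·log₁₀ form:
20·log₁₀(7.39/0.978) = 20·log₁₀(7.556) = 17.6 dB.

17.6 dB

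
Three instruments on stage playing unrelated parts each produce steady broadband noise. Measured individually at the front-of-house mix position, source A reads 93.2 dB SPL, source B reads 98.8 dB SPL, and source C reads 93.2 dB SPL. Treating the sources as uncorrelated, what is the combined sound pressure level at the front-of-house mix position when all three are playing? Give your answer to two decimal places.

Add the sources as powers (linear), then convert back to dB:
L_total = 10·log₁₀(10^(93.2/10) + 10^(98.8/10) + 10^(93.2/10)) = 10·log₁₀(11764000000) = 100.71 dB SPL.

100.71 dB SPL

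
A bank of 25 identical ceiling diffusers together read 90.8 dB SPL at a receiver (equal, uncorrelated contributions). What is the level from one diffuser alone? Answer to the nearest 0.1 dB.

76.8 dB SPL

25 equal incoherent sources add 10·log₁₀(25) = 13.98 dB over one source.
L_one = 90.8 − 13.98 = 76.8 dB SPL.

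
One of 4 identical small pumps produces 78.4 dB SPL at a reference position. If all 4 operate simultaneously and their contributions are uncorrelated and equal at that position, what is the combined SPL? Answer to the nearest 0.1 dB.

4 equal incoherent sources raise the level by 10·log₁₀(4) = 6.02 dB.
L_total = 78.4 + 6.02 = 84.4 dB SPL.

84.4 dB SPL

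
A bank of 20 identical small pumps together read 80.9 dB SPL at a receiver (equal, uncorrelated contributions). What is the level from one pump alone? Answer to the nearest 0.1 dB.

67.9 dB SPL

20 equal incoherent sources add 10·log₁₀(20) = 13.01 dB over one source.
L_one = 80.9 − 13.01 = 67.9 dB SPL.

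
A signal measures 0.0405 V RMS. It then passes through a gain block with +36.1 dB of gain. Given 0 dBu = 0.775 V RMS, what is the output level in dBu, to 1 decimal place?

+10.5 dBu

Input level: 20·log₁₀(0.0405/0.775) = -25.64 dBu.
Output: -25.64 + 36.1 = +10.5 dBu.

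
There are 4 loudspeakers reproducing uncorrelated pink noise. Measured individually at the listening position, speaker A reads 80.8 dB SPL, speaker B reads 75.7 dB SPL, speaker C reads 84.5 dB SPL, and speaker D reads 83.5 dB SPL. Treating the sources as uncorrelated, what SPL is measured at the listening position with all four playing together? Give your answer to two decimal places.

88.22 dB SPL

Uncorrelated sources add in intensity (power), not in dB.
L_total = 10·log₁₀(10^(80.8/10) + 10^(75.7/10) + 10^(84.5/10) + 10^(83.5/10)) = 10·log₁₀(663100000) = 88.22 dB SPL.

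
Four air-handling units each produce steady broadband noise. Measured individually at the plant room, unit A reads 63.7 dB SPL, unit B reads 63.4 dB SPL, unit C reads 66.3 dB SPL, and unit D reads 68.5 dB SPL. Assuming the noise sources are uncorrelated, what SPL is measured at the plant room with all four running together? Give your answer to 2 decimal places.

72.01 dB SPL

Incoherent sources sum as intensities:
L_total = 10·log₁₀(10^(63.7/10) + 10^(63.4/10) + 10^(66.3/10) + 10^(68.5/10)) = 10·log₁₀(15880000) = 72.01 dB SPL.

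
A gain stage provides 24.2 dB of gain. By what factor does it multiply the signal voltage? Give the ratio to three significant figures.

16.2

Voltage ratio = 10^(dB/20).
10^(24.2/20) = 10^(1.210) = 16.2.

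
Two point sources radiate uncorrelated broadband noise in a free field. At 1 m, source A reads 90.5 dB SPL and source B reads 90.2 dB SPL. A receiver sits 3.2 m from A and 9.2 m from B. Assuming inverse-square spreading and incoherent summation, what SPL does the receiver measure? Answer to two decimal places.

80.86 dB SPL

At the listener: L_A = 90.5 − 20·log₁₀(3.2) = 80.397 dB; L_B = 90.2 − 20·log₁₀(9.2) = 70.924 dB.
Combined: 10·log₁₀(10^(80.397/10)+10^(70.924/10)) = 80.86 dB SPL.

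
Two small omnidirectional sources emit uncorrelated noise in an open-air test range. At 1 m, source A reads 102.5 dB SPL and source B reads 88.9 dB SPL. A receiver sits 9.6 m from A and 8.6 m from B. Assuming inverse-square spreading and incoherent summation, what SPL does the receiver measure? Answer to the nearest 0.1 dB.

At the listener: L_A = 102.5 − 20·log₁₀(9.6) = 82.85 dB; L_B = 88.9 − 20·log₁₀(8.6) = 70.21 dB.
Combined: 10·log₁₀(10^(82.85/10)+10^(70.21/10)) = 83.1 dB SPL.

83.1 dB SPL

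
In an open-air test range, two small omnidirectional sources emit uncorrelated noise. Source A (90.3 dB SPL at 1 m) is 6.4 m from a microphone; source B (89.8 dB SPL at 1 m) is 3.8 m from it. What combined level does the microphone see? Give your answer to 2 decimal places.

79.65 dB SPL

At the listener: L_A = 90.3 − 20·log₁₀(6.4) = 74.176 dB; L_B = 89.8 − 20·log₁₀(3.8) = 78.204 dB.
Combined: 10·log₁₀(10^(74.176/10)+10^(78.204/10)) = 79.65 dB SPL.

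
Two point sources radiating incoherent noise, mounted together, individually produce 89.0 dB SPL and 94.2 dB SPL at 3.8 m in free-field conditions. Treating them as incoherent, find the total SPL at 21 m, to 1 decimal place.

80.5 dB SPL

Combined at 3.8 m: 10·log₁₀(10^(89.0/10)+10^(94.2/10)) = 95.35 dB SPL.
Then apply −20·log₁₀(21/3.8) = -14.85 dB → 80.5 dB SPL.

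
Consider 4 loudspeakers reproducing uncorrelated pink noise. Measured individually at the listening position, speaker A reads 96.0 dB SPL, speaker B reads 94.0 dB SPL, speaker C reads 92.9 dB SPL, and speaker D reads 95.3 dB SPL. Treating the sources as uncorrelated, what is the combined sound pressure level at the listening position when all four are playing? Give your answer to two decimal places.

Uncorrelated sources add in intensity (power), not in dB.
L_total = 10·log₁₀(10^(96.0/10) + 10^(94.0/10) + 10^(92.9/10) + 10^(95.3/10)) = 10·log₁₀(11831000000) = 100.73 dB SPL.

100.73 dB SPL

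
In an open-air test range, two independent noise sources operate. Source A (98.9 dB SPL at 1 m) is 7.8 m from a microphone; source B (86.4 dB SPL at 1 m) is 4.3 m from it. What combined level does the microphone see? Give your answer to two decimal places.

81.80 dB SPL

At the listener: L_A = 98.9 − 20·log₁₀(7.8) = 81.058 dB; L_B = 86.4 − 20·log₁₀(4.3) = 73.731 dB.
Combined: 10·log₁₀(10^(81.058/10)+10^(73.731/10)) = 81.80 dB SPL.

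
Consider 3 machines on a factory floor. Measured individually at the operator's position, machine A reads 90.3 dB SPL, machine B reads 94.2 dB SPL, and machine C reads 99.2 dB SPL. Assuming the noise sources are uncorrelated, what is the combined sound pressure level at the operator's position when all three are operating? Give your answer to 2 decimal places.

100.80 dB SPL

Add the sources as powers (linear), then convert back to dB:
L_total = 10·log₁₀(10^(90.3/10) + 10^(94.2/10) + 10^(99.2/10)) = 10·log₁₀(12019000000) = 100.80 dB SPL.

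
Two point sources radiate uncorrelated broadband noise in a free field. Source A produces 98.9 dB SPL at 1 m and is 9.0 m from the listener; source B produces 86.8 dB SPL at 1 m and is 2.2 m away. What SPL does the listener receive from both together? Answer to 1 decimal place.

At the listener: L_A = 98.9 − 20·log₁₀(9.0) = 79.82 dB; L_B = 86.8 − 20·log₁₀(2.2) = 79.95 dB.
Combined: 10·log₁₀(10^(79.82/10)+10^(79.95/10)) = 82.9 dB SPL.

82.9 dB SPL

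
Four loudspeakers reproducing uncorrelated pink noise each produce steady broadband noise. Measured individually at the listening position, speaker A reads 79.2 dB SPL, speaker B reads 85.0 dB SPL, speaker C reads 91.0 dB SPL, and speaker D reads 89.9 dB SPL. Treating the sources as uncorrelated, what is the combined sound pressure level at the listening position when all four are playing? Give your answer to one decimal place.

94.2 dB SPL

Uncorrelated sources add in intensity (power), not in dB.
L_total = 10·log₁₀(10^(79.2/10) + 10^(85.0/10) + 10^(91.0/10) + 10^(89.9/10)) = 10·log₁₀(2636000000) = 94.2 dB SPL.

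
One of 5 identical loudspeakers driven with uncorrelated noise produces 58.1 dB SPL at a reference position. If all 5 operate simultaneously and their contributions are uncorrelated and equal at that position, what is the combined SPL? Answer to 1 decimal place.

65.1 dB SPL

5 equal incoherent sources raise the level by 10·log₁₀(5) = 6.99 dB.
L_total = 58.1 + 6.99 = 65.1 dB SPL.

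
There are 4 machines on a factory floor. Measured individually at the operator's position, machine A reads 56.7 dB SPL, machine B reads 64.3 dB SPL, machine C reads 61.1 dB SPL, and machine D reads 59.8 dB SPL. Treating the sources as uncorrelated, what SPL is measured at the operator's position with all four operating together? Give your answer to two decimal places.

Incoherent sources sum as intensities:
L_total = 10·log₁₀(10^(56.7/10) + 10^(64.3/10) + 10^(61.1/10) + 10^(59.8/10)) = 10·log₁₀(5403000) = 67.33 dB SPL.

67.33 dB SPL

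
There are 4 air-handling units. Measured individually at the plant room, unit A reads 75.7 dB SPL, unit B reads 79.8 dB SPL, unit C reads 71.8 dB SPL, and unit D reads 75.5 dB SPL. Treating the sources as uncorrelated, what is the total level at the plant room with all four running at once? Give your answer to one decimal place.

82.6 dB SPL

Add the sources as powers (linear), then convert back to dB:
L_total = 10·log₁₀(10^(75.7/10) + 10^(79.8/10) + 10^(71.8/10) + 10^(75.5/10)) = 10·log₁₀(183300000) = 82.6 dB SPL.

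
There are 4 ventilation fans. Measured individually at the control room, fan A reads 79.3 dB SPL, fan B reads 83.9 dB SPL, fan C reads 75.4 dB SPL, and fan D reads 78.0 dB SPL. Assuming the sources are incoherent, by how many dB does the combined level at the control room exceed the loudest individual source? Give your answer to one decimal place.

Uncorrelated sources add in intensity (power), not in dB.
L_total = 10·log₁₀(10^(79.3/10) + 10^(83.9/10) + 10^(75.4/10) + 10^(78.0/10)) = 86.32 dB SPL.
Excess over the loudest (83.9 dB): 86.32 − 83.9 = 2.4 dB.

2.4 dB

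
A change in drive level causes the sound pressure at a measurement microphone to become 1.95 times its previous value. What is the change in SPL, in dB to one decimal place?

5.8 dB

SPL change from a pressure ratio uses the 20·log₁₀ form:
20·log₁₀(1.95) = 5.8 dB.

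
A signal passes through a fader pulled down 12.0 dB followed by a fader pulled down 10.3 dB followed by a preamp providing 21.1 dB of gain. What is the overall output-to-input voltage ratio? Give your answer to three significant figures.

Net gain = (−12.0) + (−10.3) + 21.1 = -1.2 dB.
Voltage ratio = 10^(-1.2/20) = 0.871.

0.871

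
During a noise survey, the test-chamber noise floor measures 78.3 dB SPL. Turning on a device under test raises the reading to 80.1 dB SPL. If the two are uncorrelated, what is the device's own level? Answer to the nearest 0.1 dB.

Background correction is a power subtraction:
L_src = 10·log₁₀(10^(80.1/10) − 10^(78.3/10)) = 10·log₁₀(34720000) = 75.4 dB SPL.

75.4 dB SPL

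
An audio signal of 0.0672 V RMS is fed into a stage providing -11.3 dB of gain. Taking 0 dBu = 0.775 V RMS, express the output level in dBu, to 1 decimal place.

-32.5 dBu

Input level: 20·log₁₀(0.0672/0.775) = -21.24 dBu.
Output: -21.24 − 11.3 = -32.5 dBu.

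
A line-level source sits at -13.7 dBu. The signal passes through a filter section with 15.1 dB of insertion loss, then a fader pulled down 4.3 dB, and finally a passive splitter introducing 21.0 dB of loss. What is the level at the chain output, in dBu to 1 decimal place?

In dB, series stages simply add:
-13.7 − 15.1 − 4.3 − 21.0 = -54.1 dBu.

-54.1 dBu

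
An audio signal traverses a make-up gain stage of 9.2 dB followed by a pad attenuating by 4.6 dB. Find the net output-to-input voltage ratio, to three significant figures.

Net gain = 9.2 + (−4.6) = 4.6 dB.
Voltage ratio = 10^(4.6/20) = 1.70.

1.70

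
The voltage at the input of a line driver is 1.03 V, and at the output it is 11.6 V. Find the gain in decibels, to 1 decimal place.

Voltage is an amplitude quantity, so gain = 20·log₁₀(V_out/V_in).
20·log₁₀(11.6/1.03) = 20·log₁₀(11.26) = 21.0 dB.

21.0 dB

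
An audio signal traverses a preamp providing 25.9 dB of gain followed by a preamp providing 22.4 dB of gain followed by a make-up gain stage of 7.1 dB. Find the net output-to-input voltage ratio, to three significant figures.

Net gain = 25.9 + 22.4 + 7.1 = 55.4 dB.
Voltage ratio = 10^(55.4/20) = 589.

589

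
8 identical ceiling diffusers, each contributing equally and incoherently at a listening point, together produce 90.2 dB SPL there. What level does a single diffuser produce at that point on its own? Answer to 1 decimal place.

81.2 dB SPL

8 equal incoherent sources add 10·log₁₀(8) = 9.03 dB over one source.
L_one = 90.2 − 9.03 = 81.2 dB SPL.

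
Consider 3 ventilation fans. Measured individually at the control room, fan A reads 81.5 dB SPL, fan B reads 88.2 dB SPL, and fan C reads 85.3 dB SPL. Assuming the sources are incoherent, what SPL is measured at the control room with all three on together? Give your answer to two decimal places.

Add the sources as powers (linear), then convert back to dB:
L_total = 10·log₁₀(10^(81.5/10) + 10^(88.2/10) + 10^(85.3/10)) = 10·log₁₀(1141000000) = 90.57 dB SPL.

90.57 dB SPL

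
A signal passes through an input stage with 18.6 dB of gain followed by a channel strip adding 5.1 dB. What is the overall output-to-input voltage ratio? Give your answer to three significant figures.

Net gain = 18.6 + 5.1 = 23.7 dB.
Voltage ratio = 10^(23.7/20) = 15.3.

15.3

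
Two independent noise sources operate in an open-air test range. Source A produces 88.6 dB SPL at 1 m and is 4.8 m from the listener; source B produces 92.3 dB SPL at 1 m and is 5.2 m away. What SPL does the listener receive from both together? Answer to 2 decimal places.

79.74 dB SPL

At the listener: L_A = 88.6 − 20·log₁₀(4.8) = 74.975 dB; L_B = 92.3 − 20·log₁₀(5.2) = 77.980 dB.
Combined: 10·log₁₀(10^(74.975/10)+10^(77.980/10)) = 79.74 dB SPL.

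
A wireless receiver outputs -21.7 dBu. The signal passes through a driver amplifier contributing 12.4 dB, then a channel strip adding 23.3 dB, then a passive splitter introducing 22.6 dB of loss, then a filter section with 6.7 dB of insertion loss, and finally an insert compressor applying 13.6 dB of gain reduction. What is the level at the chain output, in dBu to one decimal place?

-28.9 dBu

Gain stages sum in dB:
-21.7 + 12.4 + 23.3 − 22.6 − 6.7 − 13.6 = -28.9 dBu.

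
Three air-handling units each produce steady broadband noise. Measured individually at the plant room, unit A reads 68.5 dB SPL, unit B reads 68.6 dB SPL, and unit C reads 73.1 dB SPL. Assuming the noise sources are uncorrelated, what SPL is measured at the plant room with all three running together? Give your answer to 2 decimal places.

Uncorrelated sources add in intensity (power), not in dB.
L_total = 10·log₁₀(10^(68.5/10) + 10^(68.6/10) + 10^(73.1/10)) = 10·log₁₀(34740000) = 75.41 dB SPL.

75.41 dB SPL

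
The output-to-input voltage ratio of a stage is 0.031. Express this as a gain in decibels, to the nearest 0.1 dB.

-30.2 dB

Voltage ratio → dB uses the 20·log₁₀ form:
20·log₁₀(0.031) = -30.2 dB.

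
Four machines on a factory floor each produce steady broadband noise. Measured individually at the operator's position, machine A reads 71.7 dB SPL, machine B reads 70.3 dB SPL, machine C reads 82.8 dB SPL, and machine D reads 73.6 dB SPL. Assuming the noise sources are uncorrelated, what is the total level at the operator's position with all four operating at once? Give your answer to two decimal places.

83.78 dB SPL

Add the sources as powers (linear), then convert back to dB:
L_total = 10·log₁₀(10^(71.7/10) + 10^(70.3/10) + 10^(82.8/10) + 10^(73.6/10)) = 10·log₁₀(239000000) = 83.78 dB SPL.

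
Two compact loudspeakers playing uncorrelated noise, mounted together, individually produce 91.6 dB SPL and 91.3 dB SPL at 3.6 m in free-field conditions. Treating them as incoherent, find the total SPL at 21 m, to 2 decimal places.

79.14 dB SPL

Combined at 3.6 m: 10·log₁₀(10^(91.6/10)+10^(91.3/10)) = 94.463 dB SPL.
Then apply −20·log₁₀(21/3.6) = -15.318 dB → 79.14 dB SPL.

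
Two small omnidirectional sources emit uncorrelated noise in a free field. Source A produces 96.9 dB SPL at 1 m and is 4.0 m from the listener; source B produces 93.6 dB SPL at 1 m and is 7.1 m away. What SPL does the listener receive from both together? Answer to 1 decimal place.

At the listener: L_A = 96.9 − 20·log₁₀(4.0) = 84.86 dB; L_B = 93.6 − 20·log₁₀(7.1) = 76.57 dB.
Combined: 10·log₁₀(10^(84.86/10)+10^(76.57/10)) = 85.5 dB SPL.

85.5 dB SPL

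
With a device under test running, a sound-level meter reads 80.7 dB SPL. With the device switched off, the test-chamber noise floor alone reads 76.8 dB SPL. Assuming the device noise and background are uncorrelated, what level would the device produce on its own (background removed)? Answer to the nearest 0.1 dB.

78.4 dB SPL

Remove the background by subtracting linear intensities:
L_src = 10·log₁₀(10^(80.7/10) − 10^(76.8/10)) = 10·log₁₀(69630000) = 78.4 dB SPL.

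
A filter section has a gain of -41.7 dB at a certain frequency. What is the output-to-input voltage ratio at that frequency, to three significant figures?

0.00822

Voltage ratio = 10^(dB/20).
10^(-41.7/20) = 10^(-2.085) = 0.00822.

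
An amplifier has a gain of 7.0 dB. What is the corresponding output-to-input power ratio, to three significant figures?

5.01

Power ratio = 10^(dB/10).
10^(7.0/10) = 10^(0.7000) = 5.01.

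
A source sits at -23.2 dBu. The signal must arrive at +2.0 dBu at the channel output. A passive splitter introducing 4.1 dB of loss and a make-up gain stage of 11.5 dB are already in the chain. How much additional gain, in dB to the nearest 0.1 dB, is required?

17.8 dB

The required make-up gain is the shortfall in the dB sum.
G = +2.0 − (-23.2) + 4.1 − 11.5 = 17.8 dB.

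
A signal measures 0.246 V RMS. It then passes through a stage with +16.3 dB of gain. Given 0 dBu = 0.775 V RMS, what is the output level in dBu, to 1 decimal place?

Input level: 20·log₁₀(0.246/0.775) = -9.97 dBu.
Output: -9.97 + 16.3 = +6.3 dBu.

+6.3 dBu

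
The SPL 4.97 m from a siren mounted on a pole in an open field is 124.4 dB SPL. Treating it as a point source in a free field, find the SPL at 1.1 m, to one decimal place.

137.5 dB SPL

For a point source in a free field, ΔL = −20·log₁₀(d₂/d₁).
ΔL = −20·log₁₀(1.1/4.97) = 13.10 dB, so L₂ = 124.4 + (13.10) = 137.5 dB SPL.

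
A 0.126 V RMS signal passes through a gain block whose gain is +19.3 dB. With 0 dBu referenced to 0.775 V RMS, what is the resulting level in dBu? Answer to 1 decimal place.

Input level: 20·log₁₀(0.126/0.775) = -15.78 dBu.
Output: -15.78 + 19.3 = +3.5 dBu.

+3.5 dBu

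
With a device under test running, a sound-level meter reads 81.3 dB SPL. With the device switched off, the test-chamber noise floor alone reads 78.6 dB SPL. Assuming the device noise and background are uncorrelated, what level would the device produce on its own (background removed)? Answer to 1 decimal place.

78.0 dB SPL

Background correction is a power subtraction:
L_src = 10·log₁₀(10^(81.3/10) − 10^(78.6/10)) = 10·log₁₀(62450000) = 78.0 dB SPL.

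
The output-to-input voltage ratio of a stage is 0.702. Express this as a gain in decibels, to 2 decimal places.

-3.07 dB

Voltage ratio → dB uses the 20·log₁₀ form:
20·log₁₀(0.702) = -3.07 dB.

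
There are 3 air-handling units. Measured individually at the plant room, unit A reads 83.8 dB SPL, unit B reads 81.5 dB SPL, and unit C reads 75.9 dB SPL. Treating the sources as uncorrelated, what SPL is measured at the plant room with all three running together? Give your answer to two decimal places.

Incoherent sources sum as intensities:
L_total = 10·log₁₀(10^(83.8/10) + 10^(81.5/10) + 10^(75.9/10)) = 10·log₁₀(420000000) = 86.23 dB SPL.

86.23 dB SPL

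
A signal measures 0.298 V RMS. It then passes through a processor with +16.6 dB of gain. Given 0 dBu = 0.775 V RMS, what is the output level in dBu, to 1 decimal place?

+8.3 dBu

Input level: 20·log₁₀(0.298/0.775) = -8.30 dBu.
Output: -8.30 + 16.6 = +8.3 dBu.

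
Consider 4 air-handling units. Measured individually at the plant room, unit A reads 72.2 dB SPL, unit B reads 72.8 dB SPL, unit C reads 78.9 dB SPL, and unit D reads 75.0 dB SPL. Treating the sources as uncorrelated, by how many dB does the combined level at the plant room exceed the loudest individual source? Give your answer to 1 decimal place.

2.7 dB

Add the sources as powers (linear), then convert back to dB:
L_total = 10·log₁₀(10^(72.2/10) + 10^(72.8/10) + 10^(78.9/10) + 10^(75.0/10)) = 81.61 dB SPL.
Excess over the loudest (78.9 dB): 81.61 − 78.9 = 2.7 dB.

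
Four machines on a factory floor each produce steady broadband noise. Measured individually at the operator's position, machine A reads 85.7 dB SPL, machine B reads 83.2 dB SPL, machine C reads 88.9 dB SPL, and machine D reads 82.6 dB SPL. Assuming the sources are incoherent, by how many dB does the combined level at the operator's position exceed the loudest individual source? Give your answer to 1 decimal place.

Add the sources as powers (linear), then convert back to dB:
L_total = 10·log₁₀(10^(85.7/10) + 10^(83.2/10) + 10^(88.9/10) + 10^(82.6/10)) = 91.87 dB SPL.
Excess over the loudest (88.9 dB): 91.87 − 88.9 = 3.0 dB.

3.0 dB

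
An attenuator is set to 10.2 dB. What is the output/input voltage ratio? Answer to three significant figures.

Voltage ratio = 10^(dB/20).
10^(-10.2/20) = 10^(-0.5100) = 0.309.

0.309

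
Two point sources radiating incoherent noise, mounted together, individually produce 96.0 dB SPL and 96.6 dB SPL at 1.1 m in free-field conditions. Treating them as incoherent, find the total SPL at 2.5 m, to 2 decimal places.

92.19 dB SPL

Combined at 1.1 m: 10·log₁₀(10^(96.0/10)+10^(96.6/10)) = 99.321 dB SPL.
Then apply −20·log₁₀(2.5/1.1) = -7.131 dB → 92.19 dB SPL.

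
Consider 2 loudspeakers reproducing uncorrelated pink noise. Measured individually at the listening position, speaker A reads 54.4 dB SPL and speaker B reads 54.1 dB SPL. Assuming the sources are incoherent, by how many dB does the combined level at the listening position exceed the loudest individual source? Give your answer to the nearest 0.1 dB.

Incoherent sources sum as intensities:
L_total = 10·log₁₀(10^(54.4/10) + 10^(54.1/10)) = 57.26 dB SPL.
Excess over the loudest (54.4 dB): 57.26 − 54.4 = 2.9 dB.

2.9 dB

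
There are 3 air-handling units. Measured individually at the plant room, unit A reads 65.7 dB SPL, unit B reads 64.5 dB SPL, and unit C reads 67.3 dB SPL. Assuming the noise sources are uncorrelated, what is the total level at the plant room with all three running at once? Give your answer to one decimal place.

Incoherent sources sum as intensities:
L_total = 10·log₁₀(10^(65.7/10) + 10^(64.5/10) + 10^(67.3/10)) = 10·log₁₀(11900000) = 70.8 dB SPL.

70.8 dB SPL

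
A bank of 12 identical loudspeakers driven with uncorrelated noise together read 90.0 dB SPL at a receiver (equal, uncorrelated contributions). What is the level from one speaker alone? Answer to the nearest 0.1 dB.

12 equal incoherent sources add 10·log₁₀(12) = 10.79 dB over one source.
L_one = 90.0 − 10.79 = 79.2 dB SPL.

79.2 dB SPL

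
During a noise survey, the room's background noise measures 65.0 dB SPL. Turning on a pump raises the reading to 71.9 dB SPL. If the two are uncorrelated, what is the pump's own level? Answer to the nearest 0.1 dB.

Subtract intensities: L_src = 10·log₁₀(10^(L_total/10) − 10^(L_bg/10)).
L_src = 10·log₁₀(10^(71.9/10) − 10^(65.0/10)) = 10·log₁₀(12330000) = 70.9 dB SPL.

70.9 dB SPL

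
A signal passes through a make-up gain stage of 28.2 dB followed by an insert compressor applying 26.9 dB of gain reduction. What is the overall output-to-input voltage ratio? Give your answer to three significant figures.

Net gain = 28.2 + (−26.9) = 1.3 dB.
Voltage ratio = 10^(1.3/20) = 1.16.

1.16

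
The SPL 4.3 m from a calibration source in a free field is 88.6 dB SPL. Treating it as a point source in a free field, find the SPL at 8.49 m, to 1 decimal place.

Inverse-square spreading gives ΔL = −20·log₁₀(d₂/d₁).
ΔL = −20·log₁₀(8.49/4.3) = -5.91 dB, so L₂ = 88.6 + (-5.91) = 82.7 dB SPL.

82.7 dB SPL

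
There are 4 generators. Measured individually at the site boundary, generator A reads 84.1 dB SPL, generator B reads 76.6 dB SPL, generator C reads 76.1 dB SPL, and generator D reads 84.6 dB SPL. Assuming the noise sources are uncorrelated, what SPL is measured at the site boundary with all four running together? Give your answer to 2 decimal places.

Incoherent sources sum as intensities:
L_total = 10·log₁₀(10^(84.1/10) + 10^(76.6/10) + 10^(76.1/10) + 10^(84.6/10)) = 10·log₁₀(631900000) = 88.01 dB SPL.

88.01 dB SPL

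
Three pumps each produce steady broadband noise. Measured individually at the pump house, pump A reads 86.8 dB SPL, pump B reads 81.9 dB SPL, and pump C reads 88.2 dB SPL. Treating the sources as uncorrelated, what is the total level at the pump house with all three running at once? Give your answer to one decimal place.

91.1 dB SPL

Add the sources as powers (linear), then convert back to dB:
L_total = 10·log₁₀(10^(86.8/10) + 10^(81.9/10) + 10^(88.2/10)) = 10·log₁₀(1294000000) = 91.1 dB SPL.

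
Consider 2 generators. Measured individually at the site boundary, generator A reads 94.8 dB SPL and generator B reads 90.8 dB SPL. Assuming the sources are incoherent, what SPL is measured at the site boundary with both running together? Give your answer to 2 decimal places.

96.26 dB SPL

Uncorrelated sources add in intensity (power), not in dB.
L_total = 10·log₁₀(10^(94.8/10) + 10^(90.8/10)) = 10·log₁₀(4222000000) = 96.26 dB SPL.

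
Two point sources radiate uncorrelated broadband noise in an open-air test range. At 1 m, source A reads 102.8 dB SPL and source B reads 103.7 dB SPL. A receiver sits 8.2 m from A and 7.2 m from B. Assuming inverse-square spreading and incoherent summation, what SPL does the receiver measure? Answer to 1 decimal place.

88.7 dB SPL

At the listener: L_A = 102.8 − 20·log₁₀(8.2) = 84.52 dB; L_B = 103.7 − 20·log₁₀(7.2) = 86.55 dB.
Combined: 10·log₁₀(10^(84.52/10)+10^(86.55/10)) = 88.7 dB SPL.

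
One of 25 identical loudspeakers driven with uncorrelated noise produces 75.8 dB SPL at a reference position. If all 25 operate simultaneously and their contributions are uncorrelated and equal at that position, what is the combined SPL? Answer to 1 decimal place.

89.8 dB SPL

25 equal incoherent sources raise the level by 10·log₁₀(25) = 13.98 dB.
L_total = 75.8 + 13.98 = 89.8 dB SPL.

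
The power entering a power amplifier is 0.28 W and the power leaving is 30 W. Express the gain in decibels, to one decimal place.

For a power ratio, dB = 10·log₁₀(P₂/P₁).
10·log₁₀(30/0.28) = 10·log₁₀(107.1) = 20.3 dB.

20.3 dB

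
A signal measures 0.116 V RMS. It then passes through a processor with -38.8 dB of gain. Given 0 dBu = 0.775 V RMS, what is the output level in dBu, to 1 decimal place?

Input level: 20·log₁₀(0.116/0.775) = -16.50 dBu.
Output: -16.50 − 38.8 = -55.3 dBu.

-55.3 dBu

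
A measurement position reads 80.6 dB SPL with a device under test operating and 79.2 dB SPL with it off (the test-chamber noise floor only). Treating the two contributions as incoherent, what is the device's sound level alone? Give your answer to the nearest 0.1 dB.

Subtract intensities: L_src = 10·log₁₀(10^(L_total/10) − 10^(L_bg/10)).
L_src = 10·log₁₀(10^(80.6/10) − 10^(79.2/10)) = 10·log₁₀(31640000) = 75.0 dB SPL.

75.0 dB SPL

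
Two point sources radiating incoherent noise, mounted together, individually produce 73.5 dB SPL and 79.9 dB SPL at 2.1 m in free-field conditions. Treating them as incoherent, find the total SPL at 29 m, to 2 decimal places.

57.99 dB SPL

Combined at 2.1 m: 10·log₁₀(10^(73.5/10)+10^(79.9/10)) = 80.796 dB SPL.
Then apply −20·log₁₀(29/2.1) = -22.804 dB → 57.99 dB SPL.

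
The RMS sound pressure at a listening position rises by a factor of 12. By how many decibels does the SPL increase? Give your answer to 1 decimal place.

SPL change from a pressure ratio uses the 20·log₁₀ form:
20·log₁₀(12) = 21.6 dB.

21.6 dB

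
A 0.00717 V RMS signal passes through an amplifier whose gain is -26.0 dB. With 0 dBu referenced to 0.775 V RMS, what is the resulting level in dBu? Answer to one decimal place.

Input level: 20·log₁₀(0.00717/0.775) = -40.68 dBu.
Output: -40.68 − 26.0 = -66.7 dBu.

-66.7 dBu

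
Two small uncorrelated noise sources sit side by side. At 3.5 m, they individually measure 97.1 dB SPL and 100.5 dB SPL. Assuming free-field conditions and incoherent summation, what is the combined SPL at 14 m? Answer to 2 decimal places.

Combined at 3.5 m: 10·log₁₀(10^(97.1/10)+10^(100.5/10)) = 102.135 dB SPL.
Then apply −20·log₁₀(14/3.5) = -12.041 dB → 90.09 dB SPL.

90.09 dB SPL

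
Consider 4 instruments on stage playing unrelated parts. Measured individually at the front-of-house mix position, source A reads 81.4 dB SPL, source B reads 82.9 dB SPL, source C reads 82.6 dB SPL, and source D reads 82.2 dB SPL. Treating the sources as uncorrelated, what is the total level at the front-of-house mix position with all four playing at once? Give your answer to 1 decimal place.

Uncorrelated sources add in intensity (power), not in dB.
L_total = 10·log₁₀(10^(81.4/10) + 10^(82.9/10) + 10^(82.6/10) + 10^(82.2/10)) = 10·log₁₀(681000000) = 88.3 dB SPL.

88.3 dB SPL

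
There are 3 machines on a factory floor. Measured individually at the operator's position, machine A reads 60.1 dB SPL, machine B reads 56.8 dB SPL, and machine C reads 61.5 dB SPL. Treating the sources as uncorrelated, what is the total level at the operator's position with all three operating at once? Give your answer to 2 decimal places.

Add the sources as powers (linear), then convert back to dB:
L_total = 10·log₁₀(10^(60.1/10) + 10^(56.8/10) + 10^(61.5/10)) = 10·log₁₀(2914000) = 64.65 dB SPL.

64.65 dB SPL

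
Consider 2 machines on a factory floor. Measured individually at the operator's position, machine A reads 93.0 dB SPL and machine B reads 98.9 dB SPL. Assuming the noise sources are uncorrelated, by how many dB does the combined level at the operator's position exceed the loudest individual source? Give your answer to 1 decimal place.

1.0 dB

Add the sources as powers (linear), then convert back to dB:
L_total = 10·log₁₀(10^(93.0/10) + 10^(98.9/10)) = 99.89 dB SPL.
Excess over the loudest (98.9 dB): 99.89 − 98.9 = 1.0 dB.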